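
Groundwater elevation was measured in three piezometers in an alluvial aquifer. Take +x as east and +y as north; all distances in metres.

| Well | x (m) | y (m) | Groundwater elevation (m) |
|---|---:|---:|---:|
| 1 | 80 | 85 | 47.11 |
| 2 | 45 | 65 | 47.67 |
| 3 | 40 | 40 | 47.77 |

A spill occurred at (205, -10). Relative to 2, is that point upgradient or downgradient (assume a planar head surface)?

With h = a·x + b·y + c and 1 as origin, the differences give:
  (-35)·a + (-20)·b = +0.56
  (-40)·a + (-45)·b = +0.66
Eliminate b (×(-45) and ×(-20), subtract): 775·a = -12.000 → a = ∂h/∂x = -0.01548
Back-substitute: b = ∂h/∂y = -0.0009032.
Head at (205, -10) = 47.11 + (-0.01548)·(125) + (-0.0009032)·(-95) = 45.26 m.
That is lower than the 47.67 m at 2, so the point is downgradient.

downgradient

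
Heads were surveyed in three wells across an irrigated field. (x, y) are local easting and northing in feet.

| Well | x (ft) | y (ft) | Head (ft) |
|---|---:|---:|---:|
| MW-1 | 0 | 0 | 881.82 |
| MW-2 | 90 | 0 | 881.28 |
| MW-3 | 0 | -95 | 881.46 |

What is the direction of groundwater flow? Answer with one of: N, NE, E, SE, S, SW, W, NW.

∂h/∂x = (881.28 − 881.82) / (90 − 0) = -0.006000
∂h/∂y = (881.46 − 881.82) / (-95 − 0) = +0.003789
Flow = −∇h = (+0.006000 east, -0.003789 north), which points southeast.

SE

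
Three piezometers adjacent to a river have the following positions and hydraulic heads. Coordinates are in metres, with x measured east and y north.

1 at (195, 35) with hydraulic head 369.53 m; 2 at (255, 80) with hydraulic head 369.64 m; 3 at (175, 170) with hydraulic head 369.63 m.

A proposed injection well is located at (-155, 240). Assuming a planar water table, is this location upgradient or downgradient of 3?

downgradient

With h = a·x + b·y + c and 1 as origin, the differences give:
  60·a + 45·b = +0.11
  (-20)·a + 135·b = +0.10
Eliminate b (×135 and ×45, subtract): 9000·a = 10.350 → a = ∂h/∂x = +0.001150
Back-substitute: b = ∂h/∂y = +0.0009111.
Head at (-155, 240) = 369.53 + (+0.001150)·(-350) + (+0.0009111)·(205) = 369.31 m.
That is lower than the 369.63 m at 3, so the point is downgradient.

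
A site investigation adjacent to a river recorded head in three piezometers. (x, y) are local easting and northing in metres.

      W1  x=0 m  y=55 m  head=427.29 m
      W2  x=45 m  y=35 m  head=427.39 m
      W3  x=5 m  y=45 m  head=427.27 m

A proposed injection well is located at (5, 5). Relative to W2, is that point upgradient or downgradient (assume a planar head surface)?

downgradient

Three-point gradient (reference W1): Δ to W2 = (45, -20, +0.10), Δ to W3 = (5, -10, -0.02).
∂h/∂x = +0.004000, ∂h/∂y = +0.004000 (det = -350).
Head at (5, 5) = 427.29 + (+0.004000)·(5) + (+0.004000)·(-50) = 427.11 m.
That is lower than the 427.39 m at W2, so the point is downgradient.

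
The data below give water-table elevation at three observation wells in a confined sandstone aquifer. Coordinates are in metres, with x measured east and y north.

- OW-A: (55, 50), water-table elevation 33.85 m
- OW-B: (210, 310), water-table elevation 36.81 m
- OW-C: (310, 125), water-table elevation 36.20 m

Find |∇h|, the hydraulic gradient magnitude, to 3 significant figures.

Differences from OW-A: to OW-B (Δx, Δy, Δh) = (155, 260, +2.96); to OW-C = (255, 75, +2.35).
Determinant of the coordinate differences = 155·75 − 255·260 = -54675.
∂h/∂x = [(+2.96)·75 − (+2.35)·260] / -54675 = +0.007115
∂h/∂y = [155·(+2.35) − 255·(+2.96)] / -54675 = +0.007143
|∇h| = √(0.007115² + 0.007143²) = 0.01008

0.0101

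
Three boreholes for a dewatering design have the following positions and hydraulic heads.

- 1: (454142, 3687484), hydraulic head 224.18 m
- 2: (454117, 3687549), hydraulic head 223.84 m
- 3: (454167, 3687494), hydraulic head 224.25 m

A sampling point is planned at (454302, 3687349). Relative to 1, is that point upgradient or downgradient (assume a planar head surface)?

upgradient

Taking 1 as reference: 2−1 = (-25, 65, -0.34); 3−1 = (25, 10, +0.07).
Solve a·Δx + b·Δy = Δh: det = (-25)·10 − 25·65 = -1875.
∂h/∂x = [(-0.34)·10 − (+0.07)·65] / -1875 = +0.004240
∂h/∂y = [(-25)·(+0.07) − 25·(-0.34)] / -1875 = -0.003600
Head at (454302, 3687349) = 224.18 + (+0.004240)·(160) + (-0.003600)·(-135) = 225.34 m.
That is higher than the 224.18 m at 1, so the point is upgradient.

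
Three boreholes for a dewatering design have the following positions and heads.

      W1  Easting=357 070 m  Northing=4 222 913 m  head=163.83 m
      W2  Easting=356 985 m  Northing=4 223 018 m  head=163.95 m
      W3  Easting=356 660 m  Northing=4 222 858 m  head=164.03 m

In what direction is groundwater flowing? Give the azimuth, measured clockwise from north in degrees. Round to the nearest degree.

139°

Three-point gradient (reference W1): Δ to W2 = (-85, 105, +0.12), Δ to W3 = (-410, -55, +0.20).
∂h/∂x = -0.0005783, ∂h/∂y = +0.0006747 (det = 47725).
Flow direction (−∇h) has components (+0.0005783 E, -0.0006747 N).
Azimuth = atan2(E, N) = atan2(+0.0005783, -0.0006747) = 139.4° ≈ 139°.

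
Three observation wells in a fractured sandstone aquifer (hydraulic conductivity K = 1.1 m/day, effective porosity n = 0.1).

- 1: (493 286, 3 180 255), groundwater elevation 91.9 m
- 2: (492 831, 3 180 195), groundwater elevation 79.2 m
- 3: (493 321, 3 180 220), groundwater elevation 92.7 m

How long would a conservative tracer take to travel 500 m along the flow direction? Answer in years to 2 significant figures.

4.5 years

With h = a·x + b·y + c and 1 as origin, the differences give:
  (-455)·a + (-60)·b = -12.7
  35·a + (-35)·b = +0.8
Eliminate b (×(-35) and ×(-60), subtract): 18025·a = 492.50 → a = ∂h/∂x = +0.02732
Back-substitute: b = ∂h/∂y = +0.004466.
|∇h| = √(0.02732² + 0.004466²) = 0.02768
Seepage velocity v = K·i/n = 1.1 × 0.02768 / 0.1 = 0.3045 m/day.
t = 500 / 0.3045 = 1642 days = 4.5 years.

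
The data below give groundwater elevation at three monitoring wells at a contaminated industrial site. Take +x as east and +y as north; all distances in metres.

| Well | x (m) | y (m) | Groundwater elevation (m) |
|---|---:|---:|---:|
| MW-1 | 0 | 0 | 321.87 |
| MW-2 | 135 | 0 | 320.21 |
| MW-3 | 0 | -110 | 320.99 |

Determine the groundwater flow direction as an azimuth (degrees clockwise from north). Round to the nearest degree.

123°

∂h/∂x = (320.21 − 321.87) / (135 − 0) = -0.01230
∂h/∂y = (320.99 − 321.87) / (-110 − 0) = +0.008000
Flow direction (−∇h) has components (+0.01230 E, -0.008000 N).
Azimuth = atan2(E, N) = atan2(+0.01230, -0.008000) = 123.0° ≈ 123°.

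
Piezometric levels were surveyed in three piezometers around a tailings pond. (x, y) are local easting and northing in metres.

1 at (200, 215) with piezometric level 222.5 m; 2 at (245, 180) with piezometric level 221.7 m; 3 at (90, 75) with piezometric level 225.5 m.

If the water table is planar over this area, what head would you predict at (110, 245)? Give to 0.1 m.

Three-point gradient (reference 1): Δ to 2 = (45, -35, -0.8), Δ to 3 = (-110, -140, +3.0).
∂h/∂x = -0.02138, ∂h/∂y = -0.004631 (det = -10150).
h(110, 245) = 222.5 + (-0.02138)·(-90) + (-0.004631)·(30) = 222.5 +1.924 -0.139 = 224.285 m.

224.3 m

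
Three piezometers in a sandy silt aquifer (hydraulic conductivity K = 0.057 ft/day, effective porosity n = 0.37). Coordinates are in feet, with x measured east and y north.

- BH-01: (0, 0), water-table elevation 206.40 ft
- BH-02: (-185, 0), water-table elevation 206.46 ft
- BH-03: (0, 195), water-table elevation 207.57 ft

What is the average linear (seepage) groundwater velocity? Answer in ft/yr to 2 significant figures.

∂h/∂x = (206.46 − 206.40) / (-185 − 0) = -0.0003243
∂h/∂y = (207.57 − 206.40) / (195 − 0) = +0.006000
|∇h| = √(-0.0003243² + 0.006000²) = 0.006009
Seepage velocity v = K·i/n = 0.057 × 0.006009 / 0.37 = 0.0009257 ft/day = 0.3381 ft/yr.

0.34 ft/yr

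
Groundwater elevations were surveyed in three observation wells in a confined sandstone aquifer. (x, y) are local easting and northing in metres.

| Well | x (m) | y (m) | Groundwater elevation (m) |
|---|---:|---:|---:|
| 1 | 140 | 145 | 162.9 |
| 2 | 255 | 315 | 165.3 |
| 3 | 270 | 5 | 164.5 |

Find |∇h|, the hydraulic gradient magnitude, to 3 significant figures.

Differences from 1: to 2 (Δx, Δy, Δh) = (115, 170, +2.4); to 3 = (130, -140, +1.6).
Determinant of the coordinate differences = 115·(-140) − 130·170 = -38200.
∂h/∂x = [(+2.4)·(-140) − (+1.6)·170] / -38200 = +0.01592
∂h/∂y = [115·(+1.6) − 130·(+2.4)] / -38200 = +0.003351
|∇h| = √(0.01592² + 0.003351²) = 0.01627

0.0163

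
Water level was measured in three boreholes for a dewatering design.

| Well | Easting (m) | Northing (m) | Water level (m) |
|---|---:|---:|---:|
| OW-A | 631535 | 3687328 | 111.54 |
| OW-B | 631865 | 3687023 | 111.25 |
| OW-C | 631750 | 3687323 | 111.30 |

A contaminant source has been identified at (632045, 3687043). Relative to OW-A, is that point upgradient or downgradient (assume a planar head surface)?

Taking OW-A as reference: OW-B−OW-A = (330, -305, -0.29); OW-C−OW-A = (215, -5, -0.24).
Solve a·Δx + b·Δy = Δh: det = 330·(-5) − 215·(-305) = 63925.
∂h/∂x = [(-0.29)·(-5) − (-0.24)·(-305)] / 63925 = -0.001122
∂h/∂y = [330·(-0.24) − 215·(-0.29)] / 63925 = -0.0002636
Head at (632045, 3687043) = 111.54 + (-0.001122)·(510) + (-0.0002636)·(-285) = 111.04 m.
That is lower than the 111.54 m at OW-A, so the point is downgradient.

downgradient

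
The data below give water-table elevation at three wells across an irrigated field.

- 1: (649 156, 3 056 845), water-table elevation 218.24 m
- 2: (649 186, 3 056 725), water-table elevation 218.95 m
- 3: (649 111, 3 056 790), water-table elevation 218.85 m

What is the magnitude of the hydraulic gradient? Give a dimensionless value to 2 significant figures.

Taking 1 as reference: 2−1 = (30, -120, +0.71); 3−1 = (-45, -55, +0.61).
Determinant of the coordinate differences = 30·(-55) − (-45)·(-120) = -7050.
∂h/∂x = [(+0.71)·(-55) − (+0.61)·(-120)] / -7050 = -0.004844
∂h/∂y = [30·(+0.61) − (-45)·(+0.71)] / -7050 = -0.007128
|∇h| = √(-0.004844² + -0.007128²) = 0.008618

0.0086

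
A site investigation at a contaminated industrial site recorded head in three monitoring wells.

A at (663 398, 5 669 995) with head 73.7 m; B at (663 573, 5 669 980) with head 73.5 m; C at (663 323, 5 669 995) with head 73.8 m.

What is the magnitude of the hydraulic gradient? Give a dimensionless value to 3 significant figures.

0.00259

Taking A as reference: B−A = (175, -15, -0.2); C−A = (-75, 0, +0.1).
Solve a·Δx + b·Δy = Δh: det = 175·0 − (-75)·(-15) = -1125.
∂h/∂x = [(-0.2)·0 − (+0.1)·(-15)] / -1125 = -0.001333
∂h/∂y = [175·(+0.1) − (-75)·(-0.2)] / -1125 = -0.002222
|∇h| = √(-0.001333² + -0.002222²) = 0.002591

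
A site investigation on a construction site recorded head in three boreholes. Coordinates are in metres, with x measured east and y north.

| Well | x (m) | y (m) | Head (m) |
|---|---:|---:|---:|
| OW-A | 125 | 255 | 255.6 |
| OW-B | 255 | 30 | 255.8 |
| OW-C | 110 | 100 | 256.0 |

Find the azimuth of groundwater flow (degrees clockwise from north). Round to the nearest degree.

047°

Differences from OW-A: to OW-B (Δx, Δy, Δh) = (130, -225, +0.2); to OW-C = (-15, -155, +0.4).
Determinant of the coordinate differences = 130·(-155) − (-15)·(-225) = -23525.
∂h/∂x = [(+0.2)·(-155) − (+0.4)·(-225)] / -23525 = -0.002508
∂h/∂y = [130·(+0.4) − (-15)·(+0.2)] / -23525 = -0.002338
Flow direction (−∇h) has components (+0.002508 E, +0.002338 N).
Azimuth = atan2(E, N) = atan2(+0.002508, +0.002338) = 47.0° ≈ 047°.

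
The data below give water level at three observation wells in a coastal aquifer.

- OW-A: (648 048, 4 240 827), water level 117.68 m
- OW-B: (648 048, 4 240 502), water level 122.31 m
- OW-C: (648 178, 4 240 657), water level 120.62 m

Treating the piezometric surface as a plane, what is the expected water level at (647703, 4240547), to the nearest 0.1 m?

Taking OW-A as reference: OW-B−OW-A = (0, -325, +4.63); OW-C−OW-A = (130, -170, +2.94).
Determinant of the coordinate differences = 0·(-170) − 130·(-325) = 42250.
∂h/∂x = [(+4.63)·(-170) − (+2.94)·(-325)] / 42250 = +0.003986
∂h/∂y = [0·(+2.94) − 130·(+4.63)] / 42250 = -0.01425
h(647703, 4240547) = 117.68 + (+0.003986)·(-345) + (-0.01425)·(-280) = 117.68 -1.375 +3.989 = 120.294 m.

120.3 m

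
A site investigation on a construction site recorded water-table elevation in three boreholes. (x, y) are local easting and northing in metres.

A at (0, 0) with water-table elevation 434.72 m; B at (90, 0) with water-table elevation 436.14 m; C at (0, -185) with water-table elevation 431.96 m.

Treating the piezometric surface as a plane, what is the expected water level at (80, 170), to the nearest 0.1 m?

∂h/∂x = (436.14 − 434.72) / (90 − 0) = +0.01578
∂h/∂y = (431.96 − 434.72) / (-185 − 0) = +0.01492
h(80, 170) = 434.72 + (+0.01578)·(80) + (+0.01492)·(170) = 434.72 +1.262 +2.536 = 438.518 m.

438.5 m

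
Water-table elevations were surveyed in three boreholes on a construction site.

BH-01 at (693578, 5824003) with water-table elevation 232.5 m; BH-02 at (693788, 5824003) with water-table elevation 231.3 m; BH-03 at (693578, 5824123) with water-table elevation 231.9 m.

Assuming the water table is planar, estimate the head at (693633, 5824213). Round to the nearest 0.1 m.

231.1 m

∂h/∂x = (231.3 − 232.5) / (693788 − 693578) = -0.005714
∂h/∂y = (231.9 − 232.5) / (5824123 − 5824003) = -0.005000
h(693633, 5824213) = 232.5 + (-0.005714)·(55) + (-0.005000)·(210) = 232.5 -0.314 -1.050 = 231.136 m.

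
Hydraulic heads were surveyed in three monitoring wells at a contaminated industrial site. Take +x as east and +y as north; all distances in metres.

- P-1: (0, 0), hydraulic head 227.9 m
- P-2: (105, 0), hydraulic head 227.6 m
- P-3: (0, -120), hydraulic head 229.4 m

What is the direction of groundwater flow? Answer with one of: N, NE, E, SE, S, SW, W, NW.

∂h/∂x = (227.6 − 227.9) / (105 − 0) = -0.002857
∂h/∂y = (229.4 − 227.9) / (-120 − 0) = -0.01250
Flow = −∇h = (+0.002857 east, +0.01250 north), which points north.

N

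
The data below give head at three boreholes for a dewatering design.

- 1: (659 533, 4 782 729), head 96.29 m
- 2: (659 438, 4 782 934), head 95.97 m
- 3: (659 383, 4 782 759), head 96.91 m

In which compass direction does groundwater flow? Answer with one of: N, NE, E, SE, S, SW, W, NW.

NE

Taking 1 as reference: 2−1 = (-95, 205, -0.32); 3−1 = (-150, 30, +0.62).
Solve a·Δx + b·Δy = Δh: det = (-95)·30 − (-150)·205 = 27900.
∂h/∂x = [(-0.32)·30 − (+0.62)·205] / 27900 = -0.004900
∂h/∂y = [(-95)·(+0.62) − (-150)·(-0.32)] / 27900 = -0.003832
Flow = −∇h = (+0.004900 east, +0.003832 north), which points northeast.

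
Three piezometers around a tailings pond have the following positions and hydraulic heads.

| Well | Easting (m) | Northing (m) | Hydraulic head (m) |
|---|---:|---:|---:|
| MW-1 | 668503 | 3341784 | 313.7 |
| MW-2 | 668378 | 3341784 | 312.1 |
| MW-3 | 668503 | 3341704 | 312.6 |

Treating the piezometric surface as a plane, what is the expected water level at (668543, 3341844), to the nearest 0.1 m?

∂h/∂x = (312.1 − 313.7) / (668378 − 668503) = +0.01280
∂h/∂y = (312.6 − 313.7) / (3341704 − 3341784) = +0.01375
h(668543, 3341844) = 313.7 + (+0.01280)·(40) + (+0.01375)·(60) = 313.7 +0.512 +0.825 = 315.037 m.

315.0 m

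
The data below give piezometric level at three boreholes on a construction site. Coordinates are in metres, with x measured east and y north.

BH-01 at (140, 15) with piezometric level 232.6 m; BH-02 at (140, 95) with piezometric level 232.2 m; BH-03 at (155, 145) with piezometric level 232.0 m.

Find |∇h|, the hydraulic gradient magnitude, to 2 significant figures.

0.0060

Differences from BH-01: to BH-02 (Δx, Δy, Δh) = (0, 80, -0.4); to BH-03 = (15, 130, -0.6).
Solve a·Δx + b·Δy = Δh: det = 0·130 − 15·80 = -1200.
∂h/∂x = [(-0.4)·130 − (-0.6)·80] / -1200 = +0.003333
∂h/∂y = [0·(-0.6) − 15·(-0.4)] / -1200 = -0.005000
|∇h| = √(0.003333² + -0.005000²) = 0.006009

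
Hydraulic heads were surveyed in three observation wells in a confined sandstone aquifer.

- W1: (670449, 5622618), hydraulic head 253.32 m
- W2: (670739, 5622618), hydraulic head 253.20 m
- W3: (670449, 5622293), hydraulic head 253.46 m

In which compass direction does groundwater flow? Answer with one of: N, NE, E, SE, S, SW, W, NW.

∂h/∂x = (253.20 − 253.32) / (670739 − 670449) = -0.0004138
∂h/∂y = (253.46 − 253.32) / (5622293 − 5622618) = -0.0004308
Flow = −∇h = (+0.0004138 east, +0.0004308 north), which points northeast.

NE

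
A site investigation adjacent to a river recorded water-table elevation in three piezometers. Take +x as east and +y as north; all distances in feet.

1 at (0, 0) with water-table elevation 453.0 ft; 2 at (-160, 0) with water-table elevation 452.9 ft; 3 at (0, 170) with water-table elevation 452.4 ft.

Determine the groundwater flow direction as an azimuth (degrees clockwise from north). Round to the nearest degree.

350°

∂h/∂x = (452.9 − 453.0) / (-160 − 0) = +0.0006250
∂h/∂y = (452.4 − 453.0) / (170 − 0) = -0.003529
Flow direction (−∇h) has components (-0.0006250 E, +0.003529 N).
Azimuth = atan2(E, N) = atan2(-0.0006250, +0.003529) = 350.0° ≈ 350°.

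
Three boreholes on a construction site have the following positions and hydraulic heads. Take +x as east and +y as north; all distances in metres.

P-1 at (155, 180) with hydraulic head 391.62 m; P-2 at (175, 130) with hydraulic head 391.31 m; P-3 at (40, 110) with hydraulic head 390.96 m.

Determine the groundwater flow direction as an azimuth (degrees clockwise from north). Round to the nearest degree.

Taking P-1 as reference: P-2−P-1 = (20, -50, -0.31); P-3−P-1 = (-115, -70, -0.66).
Solve a·Δx + b·Δy = Δh: det = 20·(-70) − (-115)·(-50) = -7150.
∂h/∂x = [(-0.31)·(-70) − (-0.66)·(-50)] / -7150 = +0.001580
∂h/∂y = [20·(-0.66) − (-115)·(-0.31)] / -7150 = +0.006832
Flow direction (−∇h) has components (-0.001580 E, -0.006832 N).
Azimuth = atan2(E, N) = atan2(-0.001580, -0.006832) = 193.0° ≈ 193°.

193°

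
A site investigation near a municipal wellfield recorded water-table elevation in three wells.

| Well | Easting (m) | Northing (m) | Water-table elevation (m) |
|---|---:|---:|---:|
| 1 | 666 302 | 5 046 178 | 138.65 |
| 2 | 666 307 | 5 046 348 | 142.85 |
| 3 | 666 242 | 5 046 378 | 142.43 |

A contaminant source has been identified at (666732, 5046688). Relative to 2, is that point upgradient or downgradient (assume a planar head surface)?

upgradient

With h = a·x + b·y + c and 1 as origin, the differences give:
  5·a + 170·b = +4.20
  (-60)·a + 200·b = +3.78
Eliminate b (×200 and ×170, subtract): 11200·a = 197.400 → a = ∂h/∂x = +0.01762
Back-substitute: b = ∂h/∂y = +0.02419.
Head at (666732, 5046688) = 138.65 + (+0.01762)·(430) + (+0.02419)·(510) = 158.56 m.
That is higher than the 142.85 m at 2, so the point is upgradient.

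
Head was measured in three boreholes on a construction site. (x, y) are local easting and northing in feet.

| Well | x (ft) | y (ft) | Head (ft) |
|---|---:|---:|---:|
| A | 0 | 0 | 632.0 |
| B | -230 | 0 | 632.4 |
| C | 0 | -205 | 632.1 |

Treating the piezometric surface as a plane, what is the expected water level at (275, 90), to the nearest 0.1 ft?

∂h/∂x = (632.4 − 632.0) / (-230 − 0) = -0.001739
∂h/∂y = (632.1 − 632.0) / (-205 − 0) = -0.0004878
h(275, 90) = 632.0 + (-0.001739)·(275) + (-0.0004878)·(90) = 632.0 -0.478 -0.044 = 631.478 ft.

631.5 ft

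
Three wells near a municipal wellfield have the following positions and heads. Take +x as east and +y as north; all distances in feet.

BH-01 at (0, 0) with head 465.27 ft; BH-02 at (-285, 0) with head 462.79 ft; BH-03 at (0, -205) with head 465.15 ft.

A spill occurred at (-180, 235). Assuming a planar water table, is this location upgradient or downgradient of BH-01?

∂h/∂x = (462.79 − 465.27) / (-285 − 0) = +0.008702
∂h/∂y = (465.15 − 465.27) / (-205 − 0) = +0.0005854
Head at (-180, 235) = 465.27 + (+0.008702)·(-180) + (+0.0005854)·(235) = 463.84 ft.
That is lower than the 465.27 ft at BH-01, so the point is downgradient.

downgradient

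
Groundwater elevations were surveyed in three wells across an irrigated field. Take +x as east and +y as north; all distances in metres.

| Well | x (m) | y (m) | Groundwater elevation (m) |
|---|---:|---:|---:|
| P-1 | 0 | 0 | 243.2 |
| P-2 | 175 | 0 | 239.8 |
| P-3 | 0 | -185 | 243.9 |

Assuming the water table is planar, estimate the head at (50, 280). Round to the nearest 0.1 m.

∂h/∂x = (239.8 − 243.2) / (175 − 0) = -0.01943
∂h/∂y = (243.9 − 243.2) / (-185 − 0) = -0.003784
h(50, 280) = 243.2 + (-0.01943)·(50) + (-0.003784)·(280) = 243.2 -0.971 -1.059 = 241.169 m.

241.2 m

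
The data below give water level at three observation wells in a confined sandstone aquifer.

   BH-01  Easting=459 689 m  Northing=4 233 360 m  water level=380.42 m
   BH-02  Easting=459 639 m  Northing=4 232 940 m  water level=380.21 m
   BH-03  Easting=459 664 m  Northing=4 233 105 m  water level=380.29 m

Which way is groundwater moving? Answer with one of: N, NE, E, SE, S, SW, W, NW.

SE

Differences from BH-01: to BH-02 (Δx, Δy, Δh) = (-50, -420, -0.21); to BH-03 = (-25, -255, -0.13).
Determinant of the coordinate differences = (-50)·(-255) − (-25)·(-420) = 2250.
∂h/∂x = [(-0.21)·(-255) − (-0.13)·(-420)] / 2250 = -0.0004667
∂h/∂y = [(-50)·(-0.13) − (-25)·(-0.21)] / 2250 = +0.0005556
Flow = −∇h = (+0.0004667 east, -0.0005556 north), which points southeast.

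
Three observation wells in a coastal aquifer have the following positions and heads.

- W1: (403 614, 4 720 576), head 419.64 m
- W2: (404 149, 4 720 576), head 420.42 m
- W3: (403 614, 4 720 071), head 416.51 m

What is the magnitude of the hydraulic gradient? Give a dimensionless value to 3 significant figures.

0.00637

∂h/∂x = (420.42 − 419.64) / (404149 − 403614) = +0.001458
∂h/∂y = (416.51 − 419.64) / (4720071 − 4720576) = +0.006198
|∇h| = √(0.001458² + 0.006198²) = 0.006367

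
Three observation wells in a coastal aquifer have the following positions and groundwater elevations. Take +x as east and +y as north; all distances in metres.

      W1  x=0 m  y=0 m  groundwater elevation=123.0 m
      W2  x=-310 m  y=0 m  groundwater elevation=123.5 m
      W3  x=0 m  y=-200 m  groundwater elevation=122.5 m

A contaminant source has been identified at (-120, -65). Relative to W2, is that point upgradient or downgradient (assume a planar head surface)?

∂h/∂x = (123.5 − 123.0) / (-310 − 0) = -0.001613
∂h/∂y = (122.5 − 123.0) / (-200 − 0) = +0.002500
Head at (-120, -65) = 123.0 + (-0.001613)·(-120) + (+0.002500)·(-65) = 123.03 m.
That is lower than the 123.5 m at W2, so the point is downgradient.

downgradient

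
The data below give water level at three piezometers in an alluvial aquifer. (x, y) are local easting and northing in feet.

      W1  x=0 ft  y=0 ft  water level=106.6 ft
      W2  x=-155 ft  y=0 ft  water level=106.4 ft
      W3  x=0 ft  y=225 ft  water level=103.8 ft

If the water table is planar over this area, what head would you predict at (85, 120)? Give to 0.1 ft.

∂h/∂x = (106.4 − 106.6) / (-155 − 0) = +0.001290
∂h/∂y = (103.8 − 106.6) / (225 − 0) = -0.01244
h(85, 120) = 106.6 + (+0.001290)·(85) + (-0.01244)·(120) = 106.6 +0.110 -1.493 = 105.216 ft.

105.2 ft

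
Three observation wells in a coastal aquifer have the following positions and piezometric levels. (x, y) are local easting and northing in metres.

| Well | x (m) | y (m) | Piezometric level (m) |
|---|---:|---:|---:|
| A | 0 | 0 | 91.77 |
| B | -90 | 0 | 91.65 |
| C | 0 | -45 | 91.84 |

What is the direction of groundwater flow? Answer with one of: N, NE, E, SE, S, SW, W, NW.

∂h/∂x = (91.65 − 91.77) / (-90 − 0) = +0.001333
∂h/∂y = (91.84 − 91.77) / (-45 − 0) = -0.001556
Flow = −∇h = (-0.001333 east, +0.001556 north), which points northwest.

NW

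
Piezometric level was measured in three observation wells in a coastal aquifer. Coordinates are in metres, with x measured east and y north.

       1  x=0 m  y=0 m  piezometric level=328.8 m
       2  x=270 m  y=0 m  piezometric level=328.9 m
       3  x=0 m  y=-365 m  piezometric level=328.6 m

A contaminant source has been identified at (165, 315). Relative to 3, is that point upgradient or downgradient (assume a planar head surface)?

upgradient

∂h/∂x = (328.9 − 328.8) / (270 − 0) = +0.0003704
∂h/∂y = (328.6 − 328.8) / (-365 − 0) = +0.0005479
Head at (165, 315) = 328.8 + (+0.0003704)·(165) + (+0.0005479)·(315) = 329.03 m.
That is higher than the 328.6 m at 3, so the point is upgradient.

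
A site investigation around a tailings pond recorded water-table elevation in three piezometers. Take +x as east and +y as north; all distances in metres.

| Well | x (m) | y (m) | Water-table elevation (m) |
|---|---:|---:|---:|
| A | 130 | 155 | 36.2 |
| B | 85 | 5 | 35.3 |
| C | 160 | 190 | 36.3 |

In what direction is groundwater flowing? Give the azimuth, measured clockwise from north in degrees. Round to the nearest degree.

144°

With h = a·x + b·y + c and A as origin, the differences give:
  (-45)·a + (-150)·b = -0.9
  30·a + 35·b = +0.1
Eliminate b (×35 and ×(-150), subtract): 2925·a = -16.50 → a = ∂h/∂x = -0.005641
Back-substitute: b = ∂h/∂y = +0.007692.
Flow direction (−∇h) has components (+0.005641 E, -0.007692 N).
Azimuth = atan2(E, N) = atan2(+0.005641, -0.007692) = 143.7° ≈ 144°.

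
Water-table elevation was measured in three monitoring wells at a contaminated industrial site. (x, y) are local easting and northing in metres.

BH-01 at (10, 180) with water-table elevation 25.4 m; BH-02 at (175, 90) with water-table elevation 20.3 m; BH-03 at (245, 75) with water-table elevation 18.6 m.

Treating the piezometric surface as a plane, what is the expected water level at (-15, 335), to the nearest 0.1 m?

29.0 m

Differences from BH-01: to BH-02 (Δx, Δy, Δh) = (165, -90, -5.1); to BH-03 = (235, -105, -6.8).
Determinant of the coordinate differences = 165·(-105) − 235·(-90) = 3825.
∂h/∂x = [(-5.1)·(-105) − (-6.8)·(-90)] / 3825 = -0.02000
∂h/∂y = [165·(-6.8) − 235·(-5.1)] / 3825 = +0.02000
h(-15, 335) = 25.4 + (-0.02000)·(-25) + (+0.02000)·(155) = 25.4 +0.500 +3.100 = 29.000 m.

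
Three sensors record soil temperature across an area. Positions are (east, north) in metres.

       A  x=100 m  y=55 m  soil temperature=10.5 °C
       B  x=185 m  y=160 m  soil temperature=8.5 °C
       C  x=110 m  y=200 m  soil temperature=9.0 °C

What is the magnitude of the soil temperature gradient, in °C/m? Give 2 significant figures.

0.015 °C/m

Taking A as reference: B−A = (85, 105, -2.0); C−A = (10, 145, -1.5).
Determinant of the coordinate differences = 85·145 − 10·105 = 11275.
∂T/∂x = [(-2.0)·145 − (-1.5)·105] / 11275 = -0.01175
∂T/∂y = [85·(-1.5) − 10·(-2.0)] / 11275 = -0.009534
|∇f| = √(-0.01175² + -0.009534²) = 0.01513 °C/m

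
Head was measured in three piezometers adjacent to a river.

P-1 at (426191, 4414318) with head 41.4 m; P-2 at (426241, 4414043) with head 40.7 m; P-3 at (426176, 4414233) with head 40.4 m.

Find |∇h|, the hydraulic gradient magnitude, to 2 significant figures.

0.027

With h = a·x + b·y + c and P-1 as origin, the differences give:
  50·a + (-275)·b = -0.7
  (-15)·a + (-85)·b = -1.0
Eliminate b (×(-85) and ×(-275), subtract): -8375·a = -215.50 → a = ∂h/∂x = +0.02573
Back-substitute: b = ∂h/∂y = +0.007224.
|∇h| = √(0.02573² + 0.007224²) = 0.02672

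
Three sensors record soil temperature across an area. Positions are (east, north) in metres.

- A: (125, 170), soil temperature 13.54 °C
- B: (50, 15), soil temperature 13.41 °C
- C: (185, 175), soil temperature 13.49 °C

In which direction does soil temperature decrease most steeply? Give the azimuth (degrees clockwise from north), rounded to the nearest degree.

Differences from A: to B (Δx, Δy, Δh) = (-75, -155, -0.13); to C = (60, 5, -0.05).
Determinant of the coordinate differences = (-75)·5 − 60·(-155) = 8925.
∂T/∂x = [(-0.13)·5 − (-0.05)·(-155)] / 8925 = -0.0009412
∂T/∂y = [(-75)·(-0.05) − 60·(-0.13)] / 8925 = +0.001294
Steepest decrease is along −∇f: components (+0.0009412 E, -0.001294 N).
Azimuth = atan2(+0.0009412, -0.001294) = 144.0° ≈ 144°.

144°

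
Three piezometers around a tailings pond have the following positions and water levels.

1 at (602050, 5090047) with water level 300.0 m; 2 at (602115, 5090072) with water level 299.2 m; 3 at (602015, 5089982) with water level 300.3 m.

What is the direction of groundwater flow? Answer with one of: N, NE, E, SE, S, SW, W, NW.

E

With h = a·x + b·y + c and 1 as origin, the differences give:
  65·a + 25·b = -0.8
  (-35)·a + (-65)·b = +0.3
Eliminate b (×(-65) and ×25, subtract): -3350·a = 44.50 → a = ∂h/∂x = -0.01328
Back-substitute: b = ∂h/∂y = +0.002537.
Flow = −∇h = (+0.01328 east, -0.002537 north), which points east.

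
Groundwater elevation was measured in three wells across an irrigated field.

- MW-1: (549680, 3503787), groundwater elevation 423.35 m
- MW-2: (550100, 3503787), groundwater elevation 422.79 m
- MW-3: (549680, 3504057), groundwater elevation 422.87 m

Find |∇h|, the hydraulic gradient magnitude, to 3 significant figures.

0.00222

∂h/∂x = (422.79 − 423.35) / (550100 − 549680) = -0.001333
∂h/∂y = (422.87 − 423.35) / (3504057 − 3503787) = -0.001778
|∇h| = √(-0.001333² + -0.001778²) = 0.002222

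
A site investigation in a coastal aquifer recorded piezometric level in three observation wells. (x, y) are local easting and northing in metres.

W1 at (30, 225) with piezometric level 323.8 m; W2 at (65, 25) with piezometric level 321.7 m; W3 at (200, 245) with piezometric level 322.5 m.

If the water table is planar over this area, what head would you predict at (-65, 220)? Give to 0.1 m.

324.6 m

Taking W1 as reference: W2−W1 = (35, -200, -2.1); W3−W1 = (170, 20, -1.3).
Solve a·Δx + b·Δy = Δh: det = 35·20 − 170·(-200) = 34700.
∂h/∂x = [(-2.1)·20 − (-1.3)·(-200)] / 34700 = -0.008703
∂h/∂y = [35·(-1.3) − 170·(-2.1)] / 34700 = +0.008977
h(-65, 220) = 323.8 + (-0.008703)·(-95) + (+0.008977)·(-5) = 323.8 +0.827 -0.045 = 324.582 m.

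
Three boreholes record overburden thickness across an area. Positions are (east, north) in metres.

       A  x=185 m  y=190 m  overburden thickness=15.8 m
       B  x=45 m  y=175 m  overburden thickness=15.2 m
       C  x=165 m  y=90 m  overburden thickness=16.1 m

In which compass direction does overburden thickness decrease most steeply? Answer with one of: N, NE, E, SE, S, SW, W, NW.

With d = a·x + b·y + c and A as origin, the differences give:
  (-140)·a + (-15)·b = -0.6
  (-20)·a + (-100)·b = +0.3
Eliminate b (×(-100) and ×(-15), subtract): 13700·a = 64.50 → a = ∂d/∂x = +0.004708
Back-substitute: b = ∂d/∂y = -0.003942.
Steepest decrease is along −∇f = (-0.004708 E, +0.003942 N) → northwest.

NW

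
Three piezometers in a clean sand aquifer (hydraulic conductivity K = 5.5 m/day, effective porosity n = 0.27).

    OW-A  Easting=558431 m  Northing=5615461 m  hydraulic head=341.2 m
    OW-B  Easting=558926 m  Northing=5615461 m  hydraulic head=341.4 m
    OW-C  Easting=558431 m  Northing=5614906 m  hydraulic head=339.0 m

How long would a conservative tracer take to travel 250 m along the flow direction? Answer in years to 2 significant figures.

∂h/∂x = (341.4 − 341.2) / (558926 − 558431) = +0.0004040
∂h/∂y = (339.0 − 341.2) / (5614906 − 5615461) = +0.003964
|∇h| = √(0.0004040² + 0.003964²) = 0.003985
Seepage velocity v = K·i/n = 5.5 × 0.003985 / 0.27 = 0.08118 m/day.
t = 250 / 0.08118 = 3080 days = 8.43 years.

8.4 years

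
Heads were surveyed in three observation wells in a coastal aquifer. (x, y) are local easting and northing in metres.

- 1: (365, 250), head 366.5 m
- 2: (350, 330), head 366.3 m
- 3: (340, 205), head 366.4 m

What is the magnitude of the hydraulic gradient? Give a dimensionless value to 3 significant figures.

With h = a·x + b·y + c and 1 as origin, the differences give:
  (-15)·a + 80·b = -0.2
  (-25)·a + (-45)·b = -0.1
Eliminate b (×(-45) and ×80, subtract): 2675·a = 17.00 → a = ∂h/∂x = +0.006355
Back-substitute: b = ∂h/∂y = -0.001308.
|∇h| = √(0.006355² + -0.001308²) = 0.006488

0.00649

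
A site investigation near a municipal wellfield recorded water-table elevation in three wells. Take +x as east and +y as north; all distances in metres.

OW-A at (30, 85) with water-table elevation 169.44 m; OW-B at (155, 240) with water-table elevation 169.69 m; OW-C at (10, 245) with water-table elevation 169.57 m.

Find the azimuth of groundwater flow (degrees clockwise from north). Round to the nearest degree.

223°

With h = a·x + b·y + c and OW-A as origin, the differences give:
  125·a + 155·b = +0.25
  (-20)·a + 160·b = +0.13
Eliminate b (×160 and ×155, subtract): 23100·a = 19.850 → a = ∂h/∂x = +0.0008593
Back-substitute: b = ∂h/∂y = +0.0009199.
Flow direction (−∇h) has components (-0.0008593 E, -0.0009199 N).
Azimuth = atan2(E, N) = atan2(-0.0008593, -0.0009199) = 223.0° ≈ 223°.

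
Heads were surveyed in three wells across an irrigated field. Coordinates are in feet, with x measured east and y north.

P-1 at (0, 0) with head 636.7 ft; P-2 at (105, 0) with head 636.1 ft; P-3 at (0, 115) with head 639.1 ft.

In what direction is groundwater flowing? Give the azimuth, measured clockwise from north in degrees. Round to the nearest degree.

165°

∂h/∂x = (636.1 − 636.7) / (105 − 0) = -0.005714
∂h/∂y = (639.1 − 636.7) / (115 − 0) = +0.02087
Flow direction (−∇h) has components (+0.005714 E, -0.02087 N).
Azimuth = atan2(E, N) = atan2(+0.005714, -0.02087) = 164.7° ≈ 165°.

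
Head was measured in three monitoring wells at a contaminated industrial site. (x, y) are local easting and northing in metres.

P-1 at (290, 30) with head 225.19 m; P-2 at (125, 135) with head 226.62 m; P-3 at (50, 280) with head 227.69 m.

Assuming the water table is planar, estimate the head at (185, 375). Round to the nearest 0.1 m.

227.3 m

Differences from P-1: to P-2 (Δx, Δy, Δh) = (-165, 105, +1.43); to P-3 = (-240, 250, +2.50).
Solve a·Δx + b·Δy = Δh: det = (-165)·250 − (-240)·105 = -16050.
∂h/∂x = [(+1.43)·250 − (+2.50)·105] / -16050 = -0.005919
∂h/∂y = [(-165)·(+2.50) − (-240)·(+1.43)] / -16050 = +0.004318
h(185, 375) = 225.19 + (-0.005919)·(-105) + (+0.004318)·(345) = 225.19 +0.621 +1.490 = 227.301 m.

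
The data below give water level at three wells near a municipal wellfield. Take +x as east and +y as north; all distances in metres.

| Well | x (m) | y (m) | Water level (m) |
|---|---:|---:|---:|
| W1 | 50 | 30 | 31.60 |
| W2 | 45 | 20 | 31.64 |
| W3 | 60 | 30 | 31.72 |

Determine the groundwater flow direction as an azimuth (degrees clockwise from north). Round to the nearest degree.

310°

Taking W1 as reference: W2−W1 = (-5, -10, +0.04); W3−W1 = (10, 0, +0.12).
Determinant of the coordinate differences = (-5)·0 − 10·(-10) = 100.
∂h/∂x = [(+0.04)·0 − (+0.12)·(-10)] / 100 = +0.01200
∂h/∂y = [(-5)·(+0.12) − 10·(+0.04)] / 100 = -0.010000
Flow direction (−∇h) has components (-0.01200 E, +0.010000 N).
Azimuth = atan2(E, N) = atan2(-0.01200, +0.010000) = 309.8° ≈ 310°.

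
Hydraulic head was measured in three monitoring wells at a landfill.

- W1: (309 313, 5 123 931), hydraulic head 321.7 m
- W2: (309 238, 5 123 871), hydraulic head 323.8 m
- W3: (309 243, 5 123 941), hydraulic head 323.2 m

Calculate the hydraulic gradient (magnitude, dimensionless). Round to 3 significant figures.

0.0235

Differences from W1: to W2 (Δx, Δy, Δh) = (-75, -60, +2.1); to W3 = (-70, 10, +1.5).
Solve a·Δx + b·Δy = Δh: det = (-75)·10 − (-70)·(-60) = -4950.
∂h/∂x = [(+2.1)·10 − (+1.5)·(-60)] / -4950 = -0.02242
∂h/∂y = [(-75)·(+1.5) − (-70)·(+2.1)] / -4950 = -0.006970
|∇h| = √(-0.02242² + -0.006970²) = 0.02348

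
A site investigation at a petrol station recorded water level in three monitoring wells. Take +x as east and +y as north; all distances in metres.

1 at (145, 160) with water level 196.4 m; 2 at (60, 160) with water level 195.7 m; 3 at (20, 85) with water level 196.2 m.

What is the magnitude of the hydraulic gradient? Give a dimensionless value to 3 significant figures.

Differences from 1: to 2 (Δx, Δy, Δh) = (-85, 0, -0.7); to 3 = (-125, -75, -0.2).
Determinant of the coordinate differences = (-85)·(-75) − (-125)·0 = 6375.
∂h/∂x = [(-0.7)·(-75) − (-0.2)·0] / 6375 = +0.008235
∂h/∂y = [(-85)·(-0.2) − (-125)·(-0.7)] / 6375 = -0.01106
|∇h| = √(0.008235² + -0.01106²) = 0.01379

0.0138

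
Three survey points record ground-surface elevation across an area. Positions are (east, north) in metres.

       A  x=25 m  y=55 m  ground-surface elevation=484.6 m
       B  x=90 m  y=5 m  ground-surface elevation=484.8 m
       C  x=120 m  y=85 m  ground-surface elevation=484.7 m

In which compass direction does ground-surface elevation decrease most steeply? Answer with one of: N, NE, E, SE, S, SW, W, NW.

Taking A as reference: B−A = (65, -50, +0.2); C−A = (95, 30, +0.1).
Determinant of the coordinate differences = 65·30 − 95·(-50) = 6700.
∂z/∂x = [(+0.2)·30 − (+0.1)·(-50)] / 6700 = +0.001642
∂z/∂y = [65·(+0.1) − 95·(+0.2)] / 6700 = -0.001866
Steepest decrease is along −∇f = (-0.001642 E, +0.001866 N) → northwest.

NW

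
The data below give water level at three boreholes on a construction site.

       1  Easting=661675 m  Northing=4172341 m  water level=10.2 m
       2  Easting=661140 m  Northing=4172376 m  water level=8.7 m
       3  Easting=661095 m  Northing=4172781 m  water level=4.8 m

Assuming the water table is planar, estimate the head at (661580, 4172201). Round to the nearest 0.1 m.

11.3 m

Differences from 1: to 2 (Δx, Δy, Δh) = (-535, 35, -1.5); to 3 = (-580, 440, -5.4).
Determinant of the coordinate differences = (-535)·440 − (-580)·35 = -215100.
∂h/∂x = [(-1.5)·440 − (-5.4)·35] / -215100 = +0.002190
∂h/∂y = [(-535)·(-5.4) − (-580)·(-1.5)] / -215100 = -0.009386
h(661580, 4172201) = 10.2 + (+0.002190)·(-95) + (-0.009386)·(-140) = 10.2 -0.208 +1.314 = 11.306 m.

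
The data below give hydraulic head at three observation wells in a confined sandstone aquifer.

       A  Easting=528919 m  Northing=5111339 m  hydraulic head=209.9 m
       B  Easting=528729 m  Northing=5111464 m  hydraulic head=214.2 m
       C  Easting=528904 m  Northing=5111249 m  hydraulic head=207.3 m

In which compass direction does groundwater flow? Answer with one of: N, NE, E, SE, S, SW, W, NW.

Taking A as reference: B−A = (-190, 125, +4.3); C−A = (-15, -90, -2.6).
Determinant of the coordinate differences = (-190)·(-90) − (-15)·125 = 18975.
∂h/∂x = [(+4.3)·(-90) − (-2.6)·125] / 18975 = -0.003267
∂h/∂y = [(-190)·(-2.6) − (-15)·(+4.3)] / 18975 = +0.02943
Flow = −∇h = (+0.003267 east, -0.02943 north), which points south.

S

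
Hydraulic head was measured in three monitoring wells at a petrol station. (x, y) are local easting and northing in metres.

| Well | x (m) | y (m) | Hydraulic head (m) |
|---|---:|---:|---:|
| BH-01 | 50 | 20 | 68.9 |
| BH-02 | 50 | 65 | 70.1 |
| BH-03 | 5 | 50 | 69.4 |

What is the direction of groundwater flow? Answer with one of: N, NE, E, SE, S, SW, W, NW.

S

Taking BH-01 as reference: BH-02−BH-01 = (0, 45, +1.2); BH-03−BH-01 = (-45, 30, +0.5).
Determinant of the coordinate differences = 0·30 − (-45)·45 = 2025.
∂h/∂x = [(+1.2)·30 − (+0.5)·45] / 2025 = +0.006667
∂h/∂y = [0·(+0.5) − (-45)·(+1.2)] / 2025 = +0.02667
Flow = −∇h = (-0.006667 east, -0.02667 north), which points south.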